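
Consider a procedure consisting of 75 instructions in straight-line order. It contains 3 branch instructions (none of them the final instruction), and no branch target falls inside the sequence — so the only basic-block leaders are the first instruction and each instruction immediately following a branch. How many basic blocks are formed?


With no in-sequence branch targets, the leaders are the first instruction plus the instruction after each branch.
Number of basic blocks = branches + 1
= 3 + 1 = 4

4


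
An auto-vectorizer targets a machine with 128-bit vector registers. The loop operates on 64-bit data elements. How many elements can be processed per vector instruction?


Width = SIMD bits / data type bits
= 128 / 64 = 2

2


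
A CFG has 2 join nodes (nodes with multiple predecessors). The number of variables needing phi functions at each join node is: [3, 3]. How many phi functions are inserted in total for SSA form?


Total phi functions = sum of phi functions at each join node
= 3 + 3 = 6

6


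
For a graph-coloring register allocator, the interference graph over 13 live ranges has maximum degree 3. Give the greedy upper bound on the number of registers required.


Greedy coloring never needs more than (max_degree + 1) colors: when coloring a vertex, at most max_degree neighbors are already colored.
Upper bound = 3 + 1 = 4

4


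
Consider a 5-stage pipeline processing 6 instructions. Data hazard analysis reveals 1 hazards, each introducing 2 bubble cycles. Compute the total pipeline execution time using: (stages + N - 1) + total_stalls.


Base cycles = 5 + 6 - 1 = 10
Total stalls = 1 * 2 = 2
Total = 10 + 2 = 12

12


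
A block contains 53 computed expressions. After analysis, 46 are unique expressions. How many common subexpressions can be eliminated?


CSE count = total expressions - unique expressions
= 53 - 46 = 7

7


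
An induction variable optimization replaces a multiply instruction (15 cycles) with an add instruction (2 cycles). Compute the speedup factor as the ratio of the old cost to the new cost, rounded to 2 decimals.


Ratio = mult_cost / add_cost = 15 / 2 = 7.5

7.5


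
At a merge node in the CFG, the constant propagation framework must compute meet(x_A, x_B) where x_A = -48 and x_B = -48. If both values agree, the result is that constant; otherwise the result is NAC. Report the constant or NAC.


Meet operation: if both paths give the same constant, result is that constant; if they differ, result is NAC (not-a-constant).
Path A: -48, Path B: -48 -> equal
Result: constant -> -48

-48


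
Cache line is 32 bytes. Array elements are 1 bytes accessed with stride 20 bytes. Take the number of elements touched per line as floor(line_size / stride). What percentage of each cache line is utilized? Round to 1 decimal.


Elements per cache line = floor(32 / 20) = 1
Bytes used = 1 * 1 = 1
Utilization = 1 / 32 * 100 = 3.1%

3.1


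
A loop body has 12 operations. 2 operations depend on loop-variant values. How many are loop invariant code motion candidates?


Invariant candidates = total - loop-dependent
= 12 - 2 = 10

10


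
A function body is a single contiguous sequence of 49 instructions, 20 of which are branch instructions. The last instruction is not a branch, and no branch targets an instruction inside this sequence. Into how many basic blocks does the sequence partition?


With no in-sequence branch targets, the leaders are the first instruction plus the instruction after each branch.
Number of basic blocks = branches + 1
= 20 + 1 = 21

21


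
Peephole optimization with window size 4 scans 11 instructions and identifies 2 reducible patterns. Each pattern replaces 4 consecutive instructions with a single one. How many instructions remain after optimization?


Each match removes 3 instructions.
Total removed = 2 * 3 = 6
Remaining = 11 - 6 = 5

5


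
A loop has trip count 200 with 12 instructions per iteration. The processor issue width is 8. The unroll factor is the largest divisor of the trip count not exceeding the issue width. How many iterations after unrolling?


Largest divisor of 200 <= 8 is 8
New iterations = 200 / 8 = 25

25


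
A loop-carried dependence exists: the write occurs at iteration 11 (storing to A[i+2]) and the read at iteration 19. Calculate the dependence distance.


Distance = read iteration - write iteration
= 19 - 11 = 8

8


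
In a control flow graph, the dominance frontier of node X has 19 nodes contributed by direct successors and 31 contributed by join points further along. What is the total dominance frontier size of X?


DF(X) = direct successor contributions + join point contributions
= 19 + 31 = 50

50


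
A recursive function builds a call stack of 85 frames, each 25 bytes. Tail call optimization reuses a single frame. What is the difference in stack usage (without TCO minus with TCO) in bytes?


Without TCO: 85 * 25 = 2125 bytes
With TCO: reuse 1 frame = 25 bytes
Savings = 2125 - 25 = 2100

2100


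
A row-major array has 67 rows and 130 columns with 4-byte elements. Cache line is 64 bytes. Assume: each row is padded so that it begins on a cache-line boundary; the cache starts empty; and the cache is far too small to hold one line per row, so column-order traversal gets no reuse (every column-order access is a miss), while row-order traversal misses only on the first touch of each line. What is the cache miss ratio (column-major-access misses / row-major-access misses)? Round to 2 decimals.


Each row occupies 130 * 4 = 520 bytes and starts on a line boundary, so it spans ceil(520 / 64) = 9 cache lines.
Row-major traversal misses (one per line touched): 67 * ceil(130 * 4 / 64) = 603
Column-major traversal misses (no reuse, every access misses): 67 * 130 = 8710
Ratio = 8710 / 603 = 14.44

14.44


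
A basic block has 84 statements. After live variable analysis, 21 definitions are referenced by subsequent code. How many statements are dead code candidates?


Dead code = total statements - live definitions
= 84 - 21 = 63

63


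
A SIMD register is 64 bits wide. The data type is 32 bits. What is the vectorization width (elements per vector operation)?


Width = SIMD bits / data type bits
= 64 / 32 = 2

2


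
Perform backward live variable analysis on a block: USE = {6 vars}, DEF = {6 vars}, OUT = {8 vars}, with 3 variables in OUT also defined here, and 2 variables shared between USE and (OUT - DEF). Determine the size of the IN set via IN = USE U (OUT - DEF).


OUT - DEF: 8 - 3 = 5
|IN| = |USE| + |OUT - DEF| - |USE ∩ (OUT - DEF)| = 6 + 5 - 2 = 9

9


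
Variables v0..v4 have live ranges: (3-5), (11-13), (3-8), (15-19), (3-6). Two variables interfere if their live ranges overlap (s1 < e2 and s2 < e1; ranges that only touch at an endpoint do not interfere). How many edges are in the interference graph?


Check all pairs for overlapping intervals.
Two intervals (s1,e1) and (s2,e2) overlap if s1 < e2 and s2 < e1.
v0 (3-5) vs v1..v4: overlaps v2, v4 -> 2
v1 (11-13) vs v2..v4: overlaps none -> 0
v2 (3-8) vs v3..v4: overlaps v4 -> 1
v3 (15-19) vs v4: overlaps none -> 0
Total overlapping pairs = 2 + 0 + 1 + 0 = 3

3


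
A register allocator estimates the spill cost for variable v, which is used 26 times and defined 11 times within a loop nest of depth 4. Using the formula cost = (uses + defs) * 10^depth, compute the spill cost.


uses + defs = 26 + 11 = 37
10^4 = 10000
Spill cost = 37 * 10000 = 370000

370000


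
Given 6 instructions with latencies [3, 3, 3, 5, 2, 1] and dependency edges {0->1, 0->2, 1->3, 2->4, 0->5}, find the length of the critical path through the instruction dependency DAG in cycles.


Compute longest path through dependency graph: dist(Ik) = max over predecessors of dist + latency(Ik).
dist(I0) = latency 3 = 3
dist(I1) = dist(I0) + 3 = 3 + 3 = 6
dist(I2) = dist(I0) + 3 = 3 + 3 = 6
dist(I3) = dist(I1) + 5 = 6 + 5 = 11
dist(I4) = dist(I2) + 2 = 6 + 2 = 8
dist(I5) = dist(I0) + 1 = 3 + 1 = 4
Critical path = max dist = 11

11


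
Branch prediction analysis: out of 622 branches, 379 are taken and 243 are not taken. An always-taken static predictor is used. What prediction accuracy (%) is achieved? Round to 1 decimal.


Predictor: always-taken
Correct predictions = 379
Accuracy = 379 / 622 * 100 = 60.9%

60.9


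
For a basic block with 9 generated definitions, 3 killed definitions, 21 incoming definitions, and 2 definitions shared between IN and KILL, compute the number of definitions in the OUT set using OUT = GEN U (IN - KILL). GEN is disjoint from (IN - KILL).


IN - KILL: 21 - 2 = 19 surviving definitions
OUT = GEN + surviving = 9 + 19 = 28

28


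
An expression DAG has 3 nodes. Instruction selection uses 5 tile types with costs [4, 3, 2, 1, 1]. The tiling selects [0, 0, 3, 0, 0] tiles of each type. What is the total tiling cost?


Total cost = sum(count_i * cost_i)
= 0*4 + 0*3 + 3*2 + 0*1 + 0*1
= 6

6


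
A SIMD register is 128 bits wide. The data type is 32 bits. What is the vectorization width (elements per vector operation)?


Width = SIMD bits / data type bits
= 128 / 32 = 4

4


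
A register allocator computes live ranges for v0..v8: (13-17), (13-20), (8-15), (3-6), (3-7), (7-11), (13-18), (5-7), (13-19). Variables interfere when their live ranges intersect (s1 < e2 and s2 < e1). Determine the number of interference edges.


Check all pairs for overlapping intervals.
Two intervals (s1,e1) and (s2,e2) overlap if s1 < e2 and s2 < e1.
v0 (13-17) vs v1..v8: overlaps v1, v2, v6, v8 -> 4
v1 (13-20) vs v2..v8: overlaps v2, v6, v8 -> 3
v2 (8-15) vs v3..v8: overlaps v5, v6, v8 -> 3
v3 (3-6) vs v4..v8: overlaps v4, v7 -> 2
v4 (3-7) vs v5..v8: overlaps v7 -> 1
v5 (7-11) vs v6..v8: overlaps none -> 0
v6 (13-18) vs v7..v8: overlaps v8 -> 1
v7 (5-7) vs v8: overlaps none -> 0
Total overlapping pairs = 4 + 3 + 3 + 2 + 1 + 0 + 1 + 0 = 14

14


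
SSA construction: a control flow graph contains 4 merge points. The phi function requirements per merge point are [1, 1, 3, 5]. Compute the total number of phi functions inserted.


Total phi functions = sum of phi functions at each join node
= 1 + 1 + 3 + 5 = 10

10


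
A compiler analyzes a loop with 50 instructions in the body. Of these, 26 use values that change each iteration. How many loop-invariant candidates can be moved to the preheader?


Invariant candidates = total - loop-dependent
= 50 - 26 = 24

24


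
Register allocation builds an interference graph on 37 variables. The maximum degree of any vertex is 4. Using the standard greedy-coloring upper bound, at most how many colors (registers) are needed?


Greedy coloring never needs more than (max_degree + 1) colors: when coloring a vertex, at most max_degree neighbors are already colored.
Upper bound = 4 + 1 = 5

5


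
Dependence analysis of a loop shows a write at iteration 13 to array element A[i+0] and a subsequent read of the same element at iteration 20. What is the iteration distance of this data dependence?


Distance = read iteration - write iteration
= 20 - 13 = 7

7


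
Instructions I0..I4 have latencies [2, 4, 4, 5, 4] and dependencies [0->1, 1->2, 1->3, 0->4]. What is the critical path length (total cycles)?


Compute longest path through dependency graph: dist(Ik) = max over predecessors of dist + latency(Ik).
dist(I0) = latency 2 = 2
dist(I1) = dist(I0) + 4 = 2 + 4 = 6
dist(I2) = dist(I1) + 4 = 6 + 4 = 10
dist(I3) = dist(I1) + 5 = 6 + 5 = 11
dist(I4) = dist(I0) + 4 = 2 + 4 = 6
Critical path = max dist = 11

11


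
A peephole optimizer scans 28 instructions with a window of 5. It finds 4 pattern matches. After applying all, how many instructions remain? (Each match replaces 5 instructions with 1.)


Each match removes 4 instructions.
Total removed = 4 * 4 = 16
Remaining = 28 - 16 = 12

12


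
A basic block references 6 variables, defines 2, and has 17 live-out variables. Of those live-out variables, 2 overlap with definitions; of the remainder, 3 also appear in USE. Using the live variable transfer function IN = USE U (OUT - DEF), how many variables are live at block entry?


OUT - DEF: 17 - 2 = 15
|IN| = |USE| + |OUT - DEF| - |USE ∩ (OUT - DEF)| = 6 + 15 - 3 = 18

18


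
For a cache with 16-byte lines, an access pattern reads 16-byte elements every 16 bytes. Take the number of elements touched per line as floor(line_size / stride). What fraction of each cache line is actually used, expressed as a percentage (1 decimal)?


Elements per cache line = floor(16 / 16) = 1
Bytes used = 1 * 16 = 16
Utilization = 16 / 16 * 100 = 100.0%

100.0


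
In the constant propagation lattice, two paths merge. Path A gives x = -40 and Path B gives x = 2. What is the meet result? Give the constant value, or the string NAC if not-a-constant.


Meet operation: if both paths give the same constant, result is that constant; if they differ, result is NAC (not-a-constant).
Path A: -40, Path B: 2 -> differ
Result: not-a-constant -> NAC

NAC


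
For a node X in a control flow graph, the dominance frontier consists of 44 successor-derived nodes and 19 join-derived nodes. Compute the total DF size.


DF(X) = direct successor contributions + join point contributions
= 44 + 19 = 63

63


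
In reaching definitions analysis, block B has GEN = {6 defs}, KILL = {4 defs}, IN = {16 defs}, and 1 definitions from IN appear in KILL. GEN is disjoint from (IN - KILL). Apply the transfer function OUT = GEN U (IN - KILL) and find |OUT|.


IN - KILL: 16 - 1 = 15 surviving definitions
OUT = GEN + surviving = 6 + 15 = 21

21


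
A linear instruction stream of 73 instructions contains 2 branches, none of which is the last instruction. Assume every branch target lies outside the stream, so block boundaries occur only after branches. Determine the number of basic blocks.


With no in-sequence branch targets, the leaders are the first instruction plus the instruction after each branch.
Number of basic blocks = branches + 1
= 2 + 1 = 3

3


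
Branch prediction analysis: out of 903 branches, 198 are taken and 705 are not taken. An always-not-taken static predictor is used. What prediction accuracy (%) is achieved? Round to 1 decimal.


Predictor: always-not-taken
Correct predictions = 705
Accuracy = 705 / 903 * 100 = 78.1%

78.1


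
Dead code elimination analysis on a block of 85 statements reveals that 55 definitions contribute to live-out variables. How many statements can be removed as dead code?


Dead code = total statements - live definitions
= 85 - 55 = 30

30


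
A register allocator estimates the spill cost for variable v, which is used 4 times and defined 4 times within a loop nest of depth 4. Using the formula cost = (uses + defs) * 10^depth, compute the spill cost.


uses + defs = 4 + 4 = 8
10^4 = 10000
Spill cost = 8 * 10000 = 80000

80000


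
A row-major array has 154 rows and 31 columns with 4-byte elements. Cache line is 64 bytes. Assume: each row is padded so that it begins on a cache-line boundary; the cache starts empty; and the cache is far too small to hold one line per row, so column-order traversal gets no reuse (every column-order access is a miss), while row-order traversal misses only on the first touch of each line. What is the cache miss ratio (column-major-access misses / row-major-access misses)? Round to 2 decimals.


Each row occupies 31 * 4 = 124 bytes and starts on a line boundary, so it spans ceil(124 / 64) = 2 cache lines.
Row-major traversal misses (one per line touched): 154 * ceil(31 * 4 / 64) = 308
Column-major traversal misses (no reuse, every access misses): 154 * 31 = 4774
Ratio = 4774 / 308 = 15.5

15.5


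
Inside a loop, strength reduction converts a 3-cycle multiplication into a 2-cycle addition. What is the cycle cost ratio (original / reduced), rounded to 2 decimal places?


Ratio = mult_cost / add_cost = 3 / 2 = 1.5

1.5


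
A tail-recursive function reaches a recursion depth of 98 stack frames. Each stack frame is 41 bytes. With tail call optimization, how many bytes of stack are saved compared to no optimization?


Without TCO: 98 * 41 = 4018 bytes
With TCO: reuse 1 frame = 41 bytes
Savings = 4018 - 41 = 3977

3977


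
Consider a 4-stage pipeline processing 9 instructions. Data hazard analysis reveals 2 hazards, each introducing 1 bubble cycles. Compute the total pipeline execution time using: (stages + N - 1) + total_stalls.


Base cycles = 4 + 9 - 1 = 12
Total stalls = 2 * 1 = 2
Total = 12 + 2 = 14

14


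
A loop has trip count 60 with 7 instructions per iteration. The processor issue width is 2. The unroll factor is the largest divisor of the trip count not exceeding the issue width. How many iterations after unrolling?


Largest divisor of 60 <= 2 is 2
New iterations = 60 / 2 = 30

30


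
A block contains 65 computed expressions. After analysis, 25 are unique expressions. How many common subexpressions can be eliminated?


CSE count = total expressions - unique expressions
= 65 - 25 = 40

40


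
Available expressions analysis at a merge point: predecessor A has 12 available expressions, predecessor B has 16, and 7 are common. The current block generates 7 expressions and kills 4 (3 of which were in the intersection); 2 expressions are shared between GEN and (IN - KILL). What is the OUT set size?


IN = intersection of predecessors = 7
IN - KILL = 7 - 3 = 4
|OUT| = |GEN| + |IN - KILL| - |GEN ∩ (IN - KILL)| = 7 + 4 - 2 = 9

9


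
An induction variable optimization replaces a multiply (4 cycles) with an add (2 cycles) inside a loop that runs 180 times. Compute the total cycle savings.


Per-iteration saving = 4 - 2 = 2
Total saved = 180 * 2 = 360

360


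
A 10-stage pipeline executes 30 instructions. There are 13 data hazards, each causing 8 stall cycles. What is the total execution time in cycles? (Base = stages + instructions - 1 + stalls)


Base cycles = 10 + 30 - 1 = 39
Total stalls = 13 * 8 = 104
Total = 39 + 104 = 143

143


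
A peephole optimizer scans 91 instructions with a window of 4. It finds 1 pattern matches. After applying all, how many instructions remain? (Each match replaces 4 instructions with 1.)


Each match removes 3 instructions.
Total removed = 1 * 3 = 3
Remaining = 91 - 3 = 88

88


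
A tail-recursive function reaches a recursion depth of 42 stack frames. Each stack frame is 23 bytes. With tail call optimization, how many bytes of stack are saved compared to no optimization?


Without TCO: 42 * 23 = 966 bytes
With TCO: reuse 1 frame = 23 bytes
Savings = 966 - 23 = 943

943


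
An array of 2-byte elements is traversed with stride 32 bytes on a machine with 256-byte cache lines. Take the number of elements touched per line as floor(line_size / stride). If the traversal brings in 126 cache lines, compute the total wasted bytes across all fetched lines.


Elements per line = floor(256 / 32) = 8
Bytes used per line = 8 * 2 = 16
Wasted per line = 256 - 16 = 240
Total wasted = 240 * 126 = 30240

30240


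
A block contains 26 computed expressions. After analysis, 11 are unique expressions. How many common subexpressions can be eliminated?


CSE count = total expressions - unique expressions
= 26 - 11 = 15

15


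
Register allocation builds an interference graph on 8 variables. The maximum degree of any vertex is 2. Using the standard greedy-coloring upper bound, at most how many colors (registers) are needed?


Greedy coloring never needs more than (max_degree + 1) colors: when coloring a vertex, at most max_degree neighbors are already colored.
Upper bound = 2 + 1 = 3

3


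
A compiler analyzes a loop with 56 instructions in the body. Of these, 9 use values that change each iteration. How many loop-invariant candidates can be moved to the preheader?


Invariant candidates = total - loop-dependent
= 56 - 9 = 47

47


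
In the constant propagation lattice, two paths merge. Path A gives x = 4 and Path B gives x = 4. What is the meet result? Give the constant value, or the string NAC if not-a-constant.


Meet operation: if both paths give the same constant, result is that constant; if they differ, result is NAC (not-a-constant).
Path A: 4, Path B: 4 -> equal
Result: constant -> 4

4


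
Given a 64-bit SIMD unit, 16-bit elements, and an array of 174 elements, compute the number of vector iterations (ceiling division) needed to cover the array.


Width = 64 / 16 = 4 elements per vector op
Iterations = ceil(174 / 4) = 44

44


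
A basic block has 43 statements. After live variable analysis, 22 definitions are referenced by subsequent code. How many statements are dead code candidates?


Dead code = total statements - live definitions
= 43 - 22 = 21

21


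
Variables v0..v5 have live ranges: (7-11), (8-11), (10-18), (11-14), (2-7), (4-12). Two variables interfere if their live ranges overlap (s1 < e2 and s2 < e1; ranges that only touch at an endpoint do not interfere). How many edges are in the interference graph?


Check all pairs for overlapping intervals.
Two intervals (s1,e1) and (s2,e2) overlap if s1 < e2 and s2 < e1.
v0 (7-11) vs v1..v5: overlaps v1, v2, v5 -> 3
v1 (8-11) vs v2..v5: overlaps v2, v5 -> 2
v2 (10-18) vs v3..v5: overlaps v3, v5 -> 2
v3 (11-14) vs v4..v5: overlaps v5 -> 1
v4 (2-7) vs v5: overlaps v5 -> 1
Total overlapping pairs = 3 + 2 + 2 + 1 + 1 = 9

9


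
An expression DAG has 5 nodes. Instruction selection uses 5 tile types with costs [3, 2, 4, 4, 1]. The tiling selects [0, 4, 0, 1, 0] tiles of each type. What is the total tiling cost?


Total cost = sum(count_i * cost_i)
= 0*3 + 4*2 + 0*4 + 1*4 + 0*1
= 12

12


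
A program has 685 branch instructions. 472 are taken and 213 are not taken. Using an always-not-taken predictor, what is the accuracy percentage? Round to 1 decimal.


Predictor: always-not-taken
Correct predictions = 213
Accuracy = 213 / 685 * 100 = 31.1%

31.1


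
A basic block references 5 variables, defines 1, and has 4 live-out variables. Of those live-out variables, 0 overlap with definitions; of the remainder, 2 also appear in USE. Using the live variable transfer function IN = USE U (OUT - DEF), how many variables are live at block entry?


OUT - DEF: 4 - 0 = 4
|IN| = |USE| + |OUT - DEF| - |USE ∩ (OUT - DEF)| = 5 + 4 - 2 = 7

7


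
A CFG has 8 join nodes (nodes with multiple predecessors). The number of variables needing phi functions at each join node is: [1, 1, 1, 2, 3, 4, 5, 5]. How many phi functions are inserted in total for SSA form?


Total phi functions = sum of phi functions at each join node
= 1 + 1 + 1 + 2 + 3 + 4 + 5 + 5 = 22

22


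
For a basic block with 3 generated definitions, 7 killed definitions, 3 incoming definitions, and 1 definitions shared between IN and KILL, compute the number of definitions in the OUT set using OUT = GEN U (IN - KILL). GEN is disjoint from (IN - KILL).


IN - KILL: 3 - 1 = 2 surviving definitions
OUT = GEN + surviving = 3 + 2 = 5

5


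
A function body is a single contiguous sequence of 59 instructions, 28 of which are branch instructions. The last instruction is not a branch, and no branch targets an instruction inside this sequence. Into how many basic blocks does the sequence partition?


With no in-sequence branch targets, the leaders are the first instruction plus the instruction after each branch.
Number of basic blocks = branches + 1
= 28 + 1 = 29

29


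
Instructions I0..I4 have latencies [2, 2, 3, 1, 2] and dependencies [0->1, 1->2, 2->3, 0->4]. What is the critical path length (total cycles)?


Compute longest path through dependency graph: dist(Ik) = max over predecessors of dist + latency(Ik).
dist(I0) = latency 2 = 2
dist(I1) = dist(I0) + 2 = 2 + 2 = 4
dist(I2) = dist(I1) + 3 = 4 + 3 = 7
dist(I3) = dist(I2) + 1 = 7 + 1 = 8
dist(I4) = dist(I0) + 2 = 2 + 2 = 4
Critical path = max dist = 8

8


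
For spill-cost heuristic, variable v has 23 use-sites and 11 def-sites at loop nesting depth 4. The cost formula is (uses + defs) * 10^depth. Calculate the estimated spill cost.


uses + defs = 23 + 11 = 34
10^4 = 10000
Spill cost = 34 * 10000 = 340000

340000


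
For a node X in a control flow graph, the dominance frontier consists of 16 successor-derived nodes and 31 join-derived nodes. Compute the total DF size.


DF(X) = direct successor contributions + join point contributions
= 16 + 31 = 47

47


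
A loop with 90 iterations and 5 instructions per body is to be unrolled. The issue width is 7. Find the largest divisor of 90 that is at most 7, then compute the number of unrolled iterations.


Largest divisor of 90 <= 7 is 6
New iterations = 90 / 6 = 15

15


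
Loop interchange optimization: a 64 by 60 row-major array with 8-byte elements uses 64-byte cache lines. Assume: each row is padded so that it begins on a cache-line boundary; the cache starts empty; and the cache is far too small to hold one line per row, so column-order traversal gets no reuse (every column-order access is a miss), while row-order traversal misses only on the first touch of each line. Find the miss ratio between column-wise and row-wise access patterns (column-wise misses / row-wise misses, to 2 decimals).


Each row occupies 60 * 8 = 480 bytes and starts on a line boundary, so it spans ceil(480 / 64) = 8 cache lines.
Row-major traversal misses (one per line touched): 64 * ceil(60 * 8 / 64) = 512
Column-major traversal misses (no reuse, every access misses): 64 * 60 = 3840
Ratio = 3840 / 512 = 7.5

7.5


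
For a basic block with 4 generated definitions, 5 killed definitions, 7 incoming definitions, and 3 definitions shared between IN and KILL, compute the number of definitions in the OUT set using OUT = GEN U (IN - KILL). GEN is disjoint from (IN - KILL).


IN - KILL: 7 - 3 = 4 surviving definitions
OUT = GEN + surviving = 4 + 4 = 8

8


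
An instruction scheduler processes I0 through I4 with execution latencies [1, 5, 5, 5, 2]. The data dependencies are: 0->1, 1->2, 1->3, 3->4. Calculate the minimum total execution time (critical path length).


Compute longest path through dependency graph: dist(Ik) = max over predecessors of dist + latency(Ik).
dist(I0) = latency 1 = 1
dist(I1) = dist(I0) + 5 = 1 + 5 = 6
dist(I2) = dist(I1) + 5 = 6 + 5 = 11
dist(I3) = dist(I1) + 5 = 6 + 5 = 11
dist(I4) = dist(I3) + 2 = 11 + 2 = 13
Critical path = max dist = 13

13


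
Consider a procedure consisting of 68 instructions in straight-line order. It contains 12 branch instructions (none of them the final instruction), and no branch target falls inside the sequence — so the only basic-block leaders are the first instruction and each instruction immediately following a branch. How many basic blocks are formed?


With no in-sequence branch targets, the leaders are the first instruction plus the instruction after each branch.
Number of basic blocks = branches + 1
= 12 + 1 = 13

13


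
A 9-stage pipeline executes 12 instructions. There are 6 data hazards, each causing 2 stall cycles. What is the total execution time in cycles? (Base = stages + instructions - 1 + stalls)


Base cycles = 9 + 12 - 1 = 20
Total stalls = 6 * 2 = 12
Total = 20 + 12 = 32

32


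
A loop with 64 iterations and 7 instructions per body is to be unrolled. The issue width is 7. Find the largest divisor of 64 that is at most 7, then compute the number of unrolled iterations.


Largest divisor of 64 <= 7 is 4
New iterations = 64 / 4 = 16

16


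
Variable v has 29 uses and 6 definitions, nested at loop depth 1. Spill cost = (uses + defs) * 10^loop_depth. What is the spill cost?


uses + defs = 29 + 6 = 35
10^1 = 10
Spill cost = 35 * 10 = 350

350


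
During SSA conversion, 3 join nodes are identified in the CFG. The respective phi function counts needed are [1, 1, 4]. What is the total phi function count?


Total phi functions = sum of phi functions at each join node
= 1 + 1 + 4 = 6

6


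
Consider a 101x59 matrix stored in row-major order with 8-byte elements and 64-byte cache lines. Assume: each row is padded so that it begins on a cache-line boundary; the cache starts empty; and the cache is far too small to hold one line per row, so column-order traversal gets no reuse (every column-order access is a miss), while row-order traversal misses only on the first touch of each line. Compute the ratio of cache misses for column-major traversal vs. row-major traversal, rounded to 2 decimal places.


Each row occupies 59 * 8 = 472 bytes and starts on a line boundary, so it spans ceil(472 / 64) = 8 cache lines.
Row-major traversal misses (one per line touched): 101 * ceil(59 * 8 / 64) = 808
Column-major traversal misses (no reuse, every access misses): 101 * 59 = 5959
Ratio = 5959 / 808 = 7.38

7.38


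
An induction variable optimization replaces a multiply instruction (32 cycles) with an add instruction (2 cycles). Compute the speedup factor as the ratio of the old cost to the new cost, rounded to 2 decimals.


Ratio = mult_cost / add_cost = 32 / 2 = 16.0

16.0


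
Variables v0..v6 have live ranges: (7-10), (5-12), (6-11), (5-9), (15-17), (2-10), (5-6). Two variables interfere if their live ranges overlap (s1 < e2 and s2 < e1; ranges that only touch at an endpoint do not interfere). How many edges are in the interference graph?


Check all pairs for overlapping intervals.
Two intervals (s1,e1) and (s2,e2) overlap if s1 < e2 and s2 < e1.
v0 (7-10) vs v1..v6: overlaps v1, v2, v3, v5 -> 4
v1 (5-12) vs v2..v6: overlaps v2, v3, v5, v6 -> 4
v2 (6-11) vs v3..v6: overlaps v3, v5 -> 2
v3 (5-9) vs v4..v6: overlaps v5, v6 -> 2
v4 (15-17) vs v5..v6: overlaps none -> 0
v5 (2-10) vs v6: overlaps v6 -> 1
Total overlapping pairs = 4 + 4 + 2 + 2 + 0 + 1 = 13

13


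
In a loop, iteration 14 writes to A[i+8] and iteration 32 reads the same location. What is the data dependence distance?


Distance = read iteration - write iteration
= 32 - 14 = 18

18


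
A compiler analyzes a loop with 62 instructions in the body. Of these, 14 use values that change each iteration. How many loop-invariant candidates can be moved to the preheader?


Invariant candidates = total - loop-dependent
= 62 - 14 = 48

48


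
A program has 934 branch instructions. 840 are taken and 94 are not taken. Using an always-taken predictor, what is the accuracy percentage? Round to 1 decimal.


Predictor: always-taken
Correct predictions = 840
Accuracy = 840 / 934 * 100 = 89.9%

89.9


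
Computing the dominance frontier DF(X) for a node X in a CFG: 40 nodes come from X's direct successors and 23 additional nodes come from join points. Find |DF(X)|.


DF(X) = direct successor contributions + join point contributions
= 40 + 23 = 63

63


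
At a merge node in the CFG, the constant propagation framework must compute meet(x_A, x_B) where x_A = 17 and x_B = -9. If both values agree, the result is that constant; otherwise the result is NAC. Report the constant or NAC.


Meet operation: if both paths give the same constant, result is that constant; if they differ, result is NAC (not-a-constant).
Path A: 17, Path B: -9 -> differ
Result: not-a-constant -> NAC

NAC


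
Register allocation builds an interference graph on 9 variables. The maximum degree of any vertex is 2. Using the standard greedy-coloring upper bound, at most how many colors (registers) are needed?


Greedy coloring never needs more than (max_degree + 1) colors: when coloring a vertex, at most max_degree neighbors are already colored.
Upper bound = 2 + 1 = 3

3


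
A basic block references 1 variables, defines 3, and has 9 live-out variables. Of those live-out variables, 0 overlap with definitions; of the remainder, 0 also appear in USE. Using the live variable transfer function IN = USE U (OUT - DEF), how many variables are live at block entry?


OUT - DEF: 9 - 0 = 9
|IN| = |USE| + |OUT - DEF| - |USE ∩ (OUT - DEF)| = 1 + 9 - 0 = 10

10


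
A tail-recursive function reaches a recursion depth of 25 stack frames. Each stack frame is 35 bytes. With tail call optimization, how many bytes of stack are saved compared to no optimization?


Without TCO: 25 * 35 = 875 bytes
With TCO: reuse 1 frame = 35 bytes
Savings = 875 - 35 = 840

840


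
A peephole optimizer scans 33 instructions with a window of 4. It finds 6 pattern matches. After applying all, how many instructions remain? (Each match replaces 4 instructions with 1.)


Each match removes 3 instructions.
Total removed = 6 * 3 = 18
Remaining = 33 - 18 = 15

15


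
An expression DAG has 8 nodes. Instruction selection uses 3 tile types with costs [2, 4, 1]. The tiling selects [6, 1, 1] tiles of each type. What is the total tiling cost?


Total cost = sum(count_i * cost_i)
= 6*2 + 1*4 + 1*1
= 17

17


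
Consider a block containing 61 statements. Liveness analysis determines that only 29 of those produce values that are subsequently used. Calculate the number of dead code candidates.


Dead code = total statements - live definitions
= 61 - 29 = 32

32


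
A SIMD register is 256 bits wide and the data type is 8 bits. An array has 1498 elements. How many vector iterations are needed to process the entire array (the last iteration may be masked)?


Width = 256 / 8 = 32 elements per vector op
Iterations = ceil(1498 / 32) = 47

47


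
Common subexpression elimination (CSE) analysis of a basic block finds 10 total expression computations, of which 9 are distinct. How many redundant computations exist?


CSE count = total expressions - unique expressions
= 10 - 9 = 1

1


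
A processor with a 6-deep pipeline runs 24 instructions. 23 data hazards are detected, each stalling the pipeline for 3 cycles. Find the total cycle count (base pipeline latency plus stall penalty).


Base cycles = 6 + 24 - 1 = 29
Total stalls = 23 * 3 = 69
Total = 29 + 69 = 98

98


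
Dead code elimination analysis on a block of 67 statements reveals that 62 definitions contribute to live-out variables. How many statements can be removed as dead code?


Dead code = total statements - live definitions
= 67 - 62 = 5

5


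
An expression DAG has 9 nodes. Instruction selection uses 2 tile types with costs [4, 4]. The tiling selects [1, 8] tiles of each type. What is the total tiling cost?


Total cost = sum(count_i * cost_i)
= 1*4 + 8*4
= 36

36


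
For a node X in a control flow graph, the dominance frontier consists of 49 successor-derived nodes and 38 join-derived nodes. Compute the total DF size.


DF(X) = direct successor contributions + join point contributions
= 49 + 38 = 87

87


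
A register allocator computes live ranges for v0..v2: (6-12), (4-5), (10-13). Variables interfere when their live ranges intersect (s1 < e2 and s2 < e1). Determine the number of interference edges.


Check all pairs for overlapping intervals.
Two intervals (s1,e1) and (s2,e2) overlap if s1 < e2 and s2 < e1.
v0 (6-12) vs v1..v2: overlaps v2 -> 1
v1 (4-5) vs v2: overlaps none -> 0
Total overlapping pairs = 1 + 0 = 1

1


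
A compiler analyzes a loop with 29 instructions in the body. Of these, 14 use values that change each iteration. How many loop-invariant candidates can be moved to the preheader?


Invariant candidates = total - loop-dependent
= 29 - 14 = 15

15


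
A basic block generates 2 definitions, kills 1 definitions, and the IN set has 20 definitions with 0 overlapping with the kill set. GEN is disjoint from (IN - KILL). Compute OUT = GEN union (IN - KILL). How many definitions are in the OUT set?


IN - KILL: 20 - 0 = 20 surviving definitions
OUT = GEN + surviving = 2 + 20 = 22

22


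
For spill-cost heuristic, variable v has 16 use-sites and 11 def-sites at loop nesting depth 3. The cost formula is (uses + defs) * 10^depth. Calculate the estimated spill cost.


uses + defs = 16 + 11 = 27
10^3 = 1000
Spill cost = 27 * 1000 = 27000

27000


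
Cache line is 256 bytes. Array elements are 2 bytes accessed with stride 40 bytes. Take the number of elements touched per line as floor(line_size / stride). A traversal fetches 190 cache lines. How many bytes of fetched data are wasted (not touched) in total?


Elements per line = floor(256 / 40) = 6
Bytes used per line = 6 * 2 = 12
Wasted per line = 256 - 12 = 244
Total wasted = 244 * 190 = 46360

46360


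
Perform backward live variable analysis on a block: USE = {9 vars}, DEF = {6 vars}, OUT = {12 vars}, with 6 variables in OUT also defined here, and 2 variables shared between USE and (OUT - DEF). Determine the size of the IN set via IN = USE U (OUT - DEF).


OUT - DEF: 12 - 6 = 6
|IN| = |USE| + |OUT - DEF| - |USE ∩ (OUT - DEF)| = 9 + 6 - 2 = 13

13


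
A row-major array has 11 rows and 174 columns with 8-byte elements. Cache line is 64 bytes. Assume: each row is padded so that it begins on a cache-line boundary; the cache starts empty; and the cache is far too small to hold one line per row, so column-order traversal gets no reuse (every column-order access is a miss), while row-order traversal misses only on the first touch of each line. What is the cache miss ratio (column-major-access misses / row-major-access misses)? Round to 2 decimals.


Each row occupies 174 * 8 = 1392 bytes and starts on a line boundary, so it spans ceil(1392 / 64) = 22 cache lines.
Row-major traversal misses (one per line touched): 11 * ceil(174 * 8 / 64) = 242
Column-major traversal misses (no reuse, every access misses): 11 * 174 = 1914
Ratio = 1914 / 242 = 7.91

7.91


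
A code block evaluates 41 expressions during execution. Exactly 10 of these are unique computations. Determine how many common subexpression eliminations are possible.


CSE count = total expressions - unique expressions
= 41 - 10 = 31

31


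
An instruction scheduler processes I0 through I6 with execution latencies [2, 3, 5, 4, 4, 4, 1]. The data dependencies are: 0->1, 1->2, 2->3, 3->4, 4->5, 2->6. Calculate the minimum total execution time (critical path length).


Compute longest path through dependency graph: dist(Ik) = max over predecessors of dist + latency(Ik).
dist(I0) = latency 2 = 2
dist(I1) = dist(I0) + 3 = 2 + 3 = 5
dist(I2) = dist(I1) + 5 = 5 + 5 = 10
dist(I3) = dist(I2) + 4 = 10 + 4 = 14
dist(I4) = dist(I3) + 4 = 14 + 4 = 18
dist(I5) = dist(I4) + 4 = 18 + 4 = 22
dist(I6) = dist(I2) + 1 = 10 + 1 = 11
Critical path = max dist = 22

22


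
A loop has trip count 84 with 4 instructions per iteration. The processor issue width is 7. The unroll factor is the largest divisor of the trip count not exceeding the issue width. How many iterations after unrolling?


Largest divisor of 84 <= 7 is 7
New iterations = 84 / 7 = 12

12


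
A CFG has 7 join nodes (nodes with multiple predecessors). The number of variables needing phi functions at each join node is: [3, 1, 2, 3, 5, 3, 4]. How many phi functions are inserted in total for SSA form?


Total phi functions = sum of phi functions at each join node
= 3 + 1 + 2 + 3 + 5 + 3 + 4 = 21

21


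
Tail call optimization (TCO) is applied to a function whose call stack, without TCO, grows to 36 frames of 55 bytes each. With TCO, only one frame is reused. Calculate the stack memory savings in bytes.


Without TCO: 36 * 55 = 1980 bytes
With TCO: reuse 1 frame = 55 bytes
Savings = 1980 - 55 = 1925

1925


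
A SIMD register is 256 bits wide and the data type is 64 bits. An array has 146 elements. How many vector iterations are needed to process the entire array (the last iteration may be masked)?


Width = 256 / 64 = 4 elements per vector op
Iterations = ceil(146 / 4) = 37

37


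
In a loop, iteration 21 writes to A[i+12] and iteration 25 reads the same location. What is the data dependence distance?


Distance = read iteration - write iteration
= 25 - 21 = 4

4


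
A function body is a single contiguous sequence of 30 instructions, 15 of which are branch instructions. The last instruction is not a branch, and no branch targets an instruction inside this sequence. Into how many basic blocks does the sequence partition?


With no in-sequence branch targets, the leaders are the first instruction plus the instruction after each branch.
Number of basic blocks = branches + 1
= 15 + 1 = 16

16
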